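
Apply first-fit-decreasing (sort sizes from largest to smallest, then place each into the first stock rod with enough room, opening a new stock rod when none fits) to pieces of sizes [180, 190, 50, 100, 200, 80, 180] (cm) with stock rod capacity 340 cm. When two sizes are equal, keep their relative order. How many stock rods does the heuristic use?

Sorted descending: 200, 190, 180, 180, 100, 80, 50.
  200 → stock rod 1 (new)  [load 200/340]
  190 → stock rod 2 (new)  [load 190/340]
  180 → stock rod 3 (new)  [load 180/340]
  180 → stock rod 4 (new)  [load 180/340]
  100 → stock rod 1  [load 300/340]
  80 → stock rod 2  [load 270/340]
  50 → stock rod 2  [load 320/340]
4 stock rods opened.

4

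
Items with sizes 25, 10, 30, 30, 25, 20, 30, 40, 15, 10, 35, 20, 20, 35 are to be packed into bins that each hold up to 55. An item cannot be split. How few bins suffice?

Total = 40 + 35 + 35 + 30 + 30 + 30 + 25 + 25 + 20 + 20 + 20 + 15 + 10 + 10 = 345.
Lower bound: ⌈345/55⌉ = 7 bins.
A packing using 7 bins:
  bin 1: 40 + 15 = 55
  bin 2: 35 + 20 = 55
  bin 3: 35 + 20 = 55
  bin 4: 30 + 25 = 55
  bin 5: 30 + 25 = 55
  bin 6: 30 + 20 = 50
  bin 7: 10 + 10 = 20
This matches the lower bound, so 7 is optimal.

7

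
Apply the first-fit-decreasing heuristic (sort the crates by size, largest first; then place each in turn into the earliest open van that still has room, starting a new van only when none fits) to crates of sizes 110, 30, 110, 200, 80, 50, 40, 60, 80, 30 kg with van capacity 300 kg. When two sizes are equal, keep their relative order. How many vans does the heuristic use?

Sorted descending: 200, 110, 110, 80, 80, 60, 50, 40, 30, 30.
  200 → van 1 (new)  [load 200/300]
  110 → van 2 (new)  [load 110/300]
  110 → van 2  [load 220/300]
  80 → van 1  [load 280/300]
  80 → van 2  [load 300/300]
  60 → van 3 (new)  [load 60/300]
  50 → van 3  [load 110/300]
  40 → van 3  [load 150/300]
  30 → van 3  [load 180/300]
  30 → van 3  [load 210/300]
3 vans opened.

3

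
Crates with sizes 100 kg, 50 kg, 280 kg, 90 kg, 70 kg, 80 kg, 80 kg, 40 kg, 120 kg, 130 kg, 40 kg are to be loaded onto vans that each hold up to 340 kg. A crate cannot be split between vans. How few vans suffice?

4

Total = 280 + 130 + 120 + 100 + 90 + 80 + 80 + 70 + 50 + 40 + 40 = 1080 kg.
Lower bound: ⌈1080/340⌉ = 4 vans.
A packing using 4 vans:
  van 1: 280 + 50 = 330
  van 2: 130 + 120 + 90 = 340
  van 3: 100 + 80 + 80 + 70 = 330
  van 4: 40 + 40 = 80
This matches the lower bound, so 4 is optimal.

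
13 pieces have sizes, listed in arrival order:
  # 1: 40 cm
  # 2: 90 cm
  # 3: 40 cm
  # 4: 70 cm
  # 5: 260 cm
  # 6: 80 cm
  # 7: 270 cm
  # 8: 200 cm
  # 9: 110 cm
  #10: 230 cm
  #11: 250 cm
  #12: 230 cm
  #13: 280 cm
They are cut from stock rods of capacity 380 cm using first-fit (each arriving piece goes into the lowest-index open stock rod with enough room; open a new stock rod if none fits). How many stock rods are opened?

  40 → stock rod 1 (new)  [load 40/380]
  90 → stock rod 1  [load 130/380]
  40 → stock rod 1  [load 170/380]
  70 → stock rod 1  [load 240/380]
  260 → stock rod 2 (new)  [load 260/380]
  80 → stock rod 1  [load 320/380]
  270 → stock rod 3 (new)  [load 270/380]
  200 → stock rod 4 (new)  [load 200/380]
  110 → stock rod 2  [load 370/380]
  230 → stock rod 5 (new)  [load 230/380]
  250 → stock rod 6 (new)  [load 250/380]
  230 → stock rod 7 (new)  [load 230/380]
  280 → stock rod 8 (new)  [load 280/380]
8 stock rods opened.

8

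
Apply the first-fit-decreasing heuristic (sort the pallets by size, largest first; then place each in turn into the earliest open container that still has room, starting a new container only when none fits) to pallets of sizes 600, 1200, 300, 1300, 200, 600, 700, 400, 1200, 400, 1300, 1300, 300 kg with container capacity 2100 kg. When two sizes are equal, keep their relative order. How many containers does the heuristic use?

5

Sorted descending: 1300, 1300, 1300, 1200, 1200, 700, 600, 600, 400, 400, 300, 300, 200.
  1300 → container 1 (new)  [load 1300/2100]
  1300 → container 2 (new)  [load 1300/2100]
  1300 → container 3 (new)  [load 1300/2100]
  1200 → container 4 (new)  [load 1200/2100]
  1200 → container 5 (new)  [load 1200/2100]
  700 → container 1  [load 2000/2100]
  600 → container 2  [load 1900/2100]
  600 → container 3  [load 1900/2100]
  400 → container 4  [load 1600/2100]
  400 → container 4  [load 2000/2100]
  300 → container 5  [load 1500/2100]
  300 → container 5  [load 1800/2100]
  200 → container 2  [load 2100/2100]
5 containers opened.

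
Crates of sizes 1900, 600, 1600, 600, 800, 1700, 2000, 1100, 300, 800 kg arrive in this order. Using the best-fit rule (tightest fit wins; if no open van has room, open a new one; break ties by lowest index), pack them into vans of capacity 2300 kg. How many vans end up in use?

  1900 → van 1 (new)  [load 1900/2300]
  600 → van 2 (new)  [load 600/2300]
  1600 → van 2  [load 2200/2300]
  600 → van 3 (new)  [load 600/2300]
  800 → van 3  [load 1400/2300]
  1700 → van 4 (new)  [load 1700/2300]
  2000 → van 5 (new)  [load 2000/2300]
  1100 → van 6 (new)  [load 1100/2300]
  300 → van 5  [load 2300/2300]
  800 → van 3  [load 2200/2300]
6 vans opened.

6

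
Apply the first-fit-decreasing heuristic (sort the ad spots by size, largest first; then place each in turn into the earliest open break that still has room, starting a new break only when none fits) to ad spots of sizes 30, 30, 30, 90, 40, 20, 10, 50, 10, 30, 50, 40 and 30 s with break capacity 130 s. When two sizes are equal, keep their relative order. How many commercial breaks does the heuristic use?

4

Sorted descending: 90, 50, 50, 40, 40, 30, 30, 30, 30, 30, 20, 10, 10.
  90 → break 1 (new)  [load 90/130]
  50 → break 2 (new)  [load 50/130]
  50 → break 2  [load 100/130]
  40 → break 1  [load 130/130]
  40 → break 3 (new)  [load 40/130]
  30 → break 2  [load 130/130]
  30 → break 3  [load 70/130]
  30 → break 3  [load 100/130]
  30 → break 3  [load 130/130]
  30 → break 4 (new)  [load 30/130]
  20 → break 4  [load 50/130]
  10 → break 4  [load 60/130]
  10 → break 4  [load 70/130]
4 commercial breaks opened.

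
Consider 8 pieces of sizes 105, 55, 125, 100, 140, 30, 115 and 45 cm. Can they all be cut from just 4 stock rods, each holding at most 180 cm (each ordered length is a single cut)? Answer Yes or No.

Total = 715 cm; ⌈715/180⌉ = 4.
5 pieces each exceed half the capacity and cannot share a stock rod, forcing at least 5 stock rods.
At least 5 stock rods are required, but only 4 are allowed.

No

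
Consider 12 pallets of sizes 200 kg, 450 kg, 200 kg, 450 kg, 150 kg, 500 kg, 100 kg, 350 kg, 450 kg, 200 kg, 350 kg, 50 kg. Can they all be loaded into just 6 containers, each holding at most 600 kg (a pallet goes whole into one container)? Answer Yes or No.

Total = 3450 kg; ⌈3450/600⌉ = 6.
The bound of 6 does not rule out 6, but exhaustive search shows no assignment into 6 containers of capacity 600 kg exists — the minimum is 7.

No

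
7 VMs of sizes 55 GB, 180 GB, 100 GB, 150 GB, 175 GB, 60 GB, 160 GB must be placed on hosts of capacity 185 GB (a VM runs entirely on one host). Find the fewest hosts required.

6

Total = 180 + 175 + 160 + 150 + 100 + 60 + 55 = 880 GB.
Lower bound: ⌈880/185⌉ = 5 hosts.
A packing using 6 hosts:
  host 1: 180 = 180
  host 2: 175 = 175
  host 3: 160 = 160
  host 4: 150 = 150
  host 5: 100 + 60 = 160
  host 6: 55 = 55
No arrangement into 5 hosts stays within capacity, so 6 is optimal.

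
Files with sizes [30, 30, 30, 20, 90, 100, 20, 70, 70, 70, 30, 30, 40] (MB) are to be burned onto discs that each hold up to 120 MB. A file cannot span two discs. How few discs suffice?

6

Total = 100 + 90 + 70 + 70 + 70 + 40 + 30 + 30 + 30 + 30 + 30 + 20 + 20 = 630 MB.
Lower bound: ⌈630/120⌉ = 6 discs.
A packing using 6 discs:
  disc 1: 100 + 20 = 120
  disc 2: 90 + 30 = 120
  disc 3: 70 + 40 = 110
  disc 4: 70 + 30 + 20 = 120
  disc 5: 70 + 30 = 100
  disc 6: 30 + 30 = 60
This matches the lower bound, so 6 is optimal.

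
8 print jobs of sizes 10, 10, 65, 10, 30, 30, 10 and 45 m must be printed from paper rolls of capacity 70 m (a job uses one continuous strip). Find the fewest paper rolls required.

Total = 65 + 45 + 30 + 30 + 10 + 10 + 10 + 10 = 210 m.
Lower bound: ⌈210/70⌉ = 3 paper rolls.
A packing using 4 paper rolls:
  roll 1: 65 = 65
  roll 2: 45 + 10 + 10 = 65
  roll 3: 30 + 30 + 10 = 70
  roll 4: 10 = 10
No arrangement into 3 paper rolls stays within capacity, so 4 is optimal.

4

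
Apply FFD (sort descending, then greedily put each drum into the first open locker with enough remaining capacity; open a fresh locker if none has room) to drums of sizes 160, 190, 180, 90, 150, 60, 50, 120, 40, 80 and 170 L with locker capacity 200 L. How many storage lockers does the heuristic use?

Sorted descending: 190, 180, 170, 160, 150, 120, 90, 80, 60, 50, 40.
  190 → locker 1 (new)  [load 190/200]
  180 → locker 2 (new)  [load 180/200]
  170 → locker 3 (new)  [load 170/200]
  160 → locker 4 (new)  [load 160/200]
  150 → locker 5 (new)  [load 150/200]
  120 → locker 6 (new)  [load 120/200]
  90 → locker 7 (new)  [load 90/200]
  80 → locker 6  [load 200/200]
  60 → locker 7  [load 150/200]
  50 → locker 5  [load 200/200]
  40 → locker 4  [load 200/200]
7 storage lockers opened.

7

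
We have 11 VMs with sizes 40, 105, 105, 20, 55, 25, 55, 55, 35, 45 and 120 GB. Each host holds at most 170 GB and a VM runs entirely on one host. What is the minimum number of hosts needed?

Total = 120 + 105 + 105 + 55 + 55 + 55 + 45 + 40 + 35 + 25 + 20 = 660 GB.
Lower bound: ⌈660/170⌉ = 4 hosts.
A packing using 4 hosts:
  host 1: 120 + 45 = 165
  host 2: 105 + 55 = 160
  host 3: 105 + 40 + 25 = 170
  host 4: 55 + 55 + 35 + 20 = 165
This matches the lower bound, so 4 is optimal.

4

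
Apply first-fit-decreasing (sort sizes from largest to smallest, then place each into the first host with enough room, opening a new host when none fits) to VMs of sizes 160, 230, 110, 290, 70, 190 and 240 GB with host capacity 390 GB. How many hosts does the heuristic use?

4

Sorted descending: 290, 240, 230, 190, 160, 110, 70.
  290 → host 1 (new)  [load 290/390]
  240 → host 2 (new)  [load 240/390]
  230 → host 3 (new)  [load 230/390]
  190 → host 4 (new)  [load 190/390]
  160 → host 3  [load 390/390]
  110 → host 2  [load 350/390]
  70 → host 1  [load 360/390]
4 hosts opened.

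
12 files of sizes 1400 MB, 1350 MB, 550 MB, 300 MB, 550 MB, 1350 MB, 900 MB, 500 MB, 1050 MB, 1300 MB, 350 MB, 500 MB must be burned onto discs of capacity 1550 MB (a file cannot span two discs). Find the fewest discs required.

Total = 1400 + 1350 + 1350 + 1300 + 1050 + 900 + 550 + 550 + 500 + 500 + 350 + 300 = 10100 MB.
Lower bound: ⌈10100/1550⌉ = 7 discs.
A packing using 8 discs:
  disc 1: 1400 = 1400
  disc 2: 1350 = 1350
  disc 3: 1350 = 1350
  disc 4: 1300 = 1300
  disc 5: 1050 + 500 = 1550
  disc 6: 900 + 550 = 1450
  disc 7: 550 + 500 + 350 = 1400
  disc 8: 300 = 300
No arrangement into 7 discs stays within capacity, so 8 is optimal.

8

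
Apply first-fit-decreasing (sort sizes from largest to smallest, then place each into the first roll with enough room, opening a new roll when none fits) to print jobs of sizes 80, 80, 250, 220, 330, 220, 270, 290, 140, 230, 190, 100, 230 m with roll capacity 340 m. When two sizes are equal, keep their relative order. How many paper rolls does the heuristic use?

Sorted descending: 330, 290, 270, 250, 230, 230, 220, 220, 190, 140, 100, 80, 80.
  330 → roll 1 (new)  [load 330/340]
  290 → roll 2 (new)  [load 290/340]
  270 → roll 3 (new)  [load 270/340]
  250 → roll 4 (new)  [load 250/340]
  230 → roll 5 (new)  [load 230/340]
  230 → roll 6 (new)  [load 230/340]
  220 → roll 7 (new)  [load 220/340]
  220 → roll 8 (new)  [load 220/340]
  190 → roll 9 (new)  [load 190/340]
  140 → roll 9  [load 330/340]
  100 → roll 5  [load 330/340]
  80 → roll 4  [load 330/340]
  80 → roll 6  [load 310/340]
9 paper rolls opened.

9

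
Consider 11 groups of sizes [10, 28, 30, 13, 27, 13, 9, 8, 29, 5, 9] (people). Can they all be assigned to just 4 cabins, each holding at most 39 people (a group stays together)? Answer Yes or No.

No

Total = 181 people; ⌈181/39⌉ = 5.
At least 5 cabins are required, but only 4 are allowed.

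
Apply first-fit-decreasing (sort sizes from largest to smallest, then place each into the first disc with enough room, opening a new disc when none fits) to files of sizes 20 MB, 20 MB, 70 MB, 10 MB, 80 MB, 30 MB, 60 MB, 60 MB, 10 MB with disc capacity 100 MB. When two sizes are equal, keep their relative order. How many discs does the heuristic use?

Sorted descending: 80, 70, 60, 60, 30, 20, 20, 10, 10.
  80 → disc 1 (new)  [load 80/100]
  70 → disc 2 (new)  [load 70/100]
  60 → disc 3 (new)  [load 60/100]
  60 → disc 4 (new)  [load 60/100]
  30 → disc 2  [load 100/100]
  20 → disc 1  [load 100/100]
  20 → disc 3  [load 80/100]
  10 → disc 3  [load 90/100]
  10 → disc 3  [load 100/100]
4 discs opened.

4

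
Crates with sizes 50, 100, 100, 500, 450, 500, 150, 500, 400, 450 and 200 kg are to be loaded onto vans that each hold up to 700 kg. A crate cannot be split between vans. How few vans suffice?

6

Total = 500 + 500 + 500 + 450 + 450 + 400 + 200 + 150 + 100 + 100 + 50 = 3400 kg.
Lower bound: ⌈3400/700⌉ = 5 vans.
Also, 6 crates each exceed 350 kg, and no two of those can share a van, so at least 6 vans are needed.
A packing using 6 vans:
  van 1: 500 + 200 = 700
  van 2: 500 + 150 + 50 = 700
  van 3: 500 + 100 + 100 = 700
  van 4: 450 = 450
  van 5: 450 = 450
  van 6: 400 = 400
This matches the lower bound, so 6 is optimal.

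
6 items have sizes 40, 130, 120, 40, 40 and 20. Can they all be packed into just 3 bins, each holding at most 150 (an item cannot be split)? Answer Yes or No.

Yes

A valid assignment using 3 bins:
  bin 1: 130 + 20 = 150
  bin 2: 120 = 120
  bin 3: 40 + 40 + 40 = 120
Every load is within 150, so 3 bins suffice.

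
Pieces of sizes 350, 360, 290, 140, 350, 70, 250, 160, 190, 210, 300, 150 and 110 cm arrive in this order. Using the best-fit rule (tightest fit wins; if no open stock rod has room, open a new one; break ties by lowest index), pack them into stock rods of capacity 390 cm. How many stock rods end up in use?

  350 → stock rod 1 (new)  [load 350/390]
  360 → stock rod 2 (new)  [load 360/390]
  290 → stock rod 3 (new)  [load 290/390]
  140 → stock rod 4 (new)  [load 140/390]
  350 → stock rod 5 (new)  [load 350/390]
  70 → stock rod 3  [load 360/390]
  250 → stock rod 4  [load 390/390]
  160 → stock rod 6 (new)  [load 160/390]
  190 → stock rod 6  [load 350/390]
  210 → stock rod 7 (new)  [load 210/390]
  300 → stock rod 8 (new)  [load 300/390]
  150 → stock rod 7  [load 360/390]
  110 → stock rod 9 (new)  [load 110/390]
9 stock rods opened.

9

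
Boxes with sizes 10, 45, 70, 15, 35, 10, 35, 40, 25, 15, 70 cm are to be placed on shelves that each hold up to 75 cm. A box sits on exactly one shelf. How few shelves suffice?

6

Total = 70 + 70 + 45 + 40 + 35 + 35 + 25 + 15 + 15 + 10 + 10 = 370 cm.
Lower bound: ⌈370/75⌉ = 5 shelves.
A packing using 6 shelves:
  shelf 1: 70 = 70
  shelf 2: 70 = 70
  shelf 3: 45 + 25 = 70
  shelf 4: 40 + 35 = 75
  shelf 5: 35 + 15 + 15 + 10 = 75
  shelf 6: 10 = 10
No arrangement into 5 shelves stays within capacity, so 6 is optimal.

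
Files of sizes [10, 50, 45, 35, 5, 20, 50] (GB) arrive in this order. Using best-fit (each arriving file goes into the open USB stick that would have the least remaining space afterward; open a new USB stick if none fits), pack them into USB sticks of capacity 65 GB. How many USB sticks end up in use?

  10 → USB stick 1 (new)  [load 10/65]
  50 → USB stick 1  [load 60/65]
  45 → USB stick 2 (new)  [load 45/65]
  35 → USB stick 3 (new)  [load 35/65]
  5 → USB stick 1  [load 65/65]
  20 → USB stick 2  [load 65/65]
  50 → USB stick 4 (new)  [load 50/65]
4 USB sticks opened.

4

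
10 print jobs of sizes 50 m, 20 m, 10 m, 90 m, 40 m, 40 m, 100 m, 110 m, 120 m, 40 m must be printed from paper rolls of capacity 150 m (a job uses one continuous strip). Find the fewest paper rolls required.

5

Total = 120 + 110 + 100 + 90 + 50 + 40 + 40 + 40 + 20 + 10 = 620 m.
Lower bound: ⌈620/150⌉ = 5 paper rolls.
A packing using 5 paper rolls:
  roll 1: 120 + 20 + 10 = 150
  roll 2: 110 + 40 = 150
  roll 3: 100 + 50 = 150
  roll 4: 90 + 40 = 130
  roll 5: 40 = 40
This matches the lower bound, so 5 is optimal.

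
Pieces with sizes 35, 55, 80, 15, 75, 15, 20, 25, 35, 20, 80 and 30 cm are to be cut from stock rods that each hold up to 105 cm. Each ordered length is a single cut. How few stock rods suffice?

5

Total = 80 + 80 + 75 + 55 + 35 + 35 + 30 + 25 + 20 + 20 + 15 + 15 = 485 cm.
Lower bound: ⌈485/105⌉ = 5 stock rods.
A packing using 5 stock rods:
  stock rod 1: 80 + 25 = 105
  stock rod 2: 80 + 20 = 100
  stock rod 3: 75 + 30 = 105
  stock rod 4: 55 + 35 + 15 = 105
  stock rod 5: 35 + 20 + 15 = 70
This matches the lower bound, so 5 is optimal.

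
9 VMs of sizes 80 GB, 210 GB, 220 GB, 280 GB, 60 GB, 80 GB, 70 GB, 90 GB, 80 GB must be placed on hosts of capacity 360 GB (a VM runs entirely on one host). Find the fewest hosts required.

Total = 280 + 220 + 210 + 90 + 80 + 80 + 80 + 70 + 60 = 1170 GB.
Lower bound: ⌈1170/360⌉ = 4 hosts.
A packing using 4 hosts:
  host 1: 280 + 80 = 360
  host 2: 220 + 90 = 310
  host 3: 210 + 80 + 70 = 360
  host 4: 80 + 60 = 140
This matches the lower bound, so 4 is optimal.

4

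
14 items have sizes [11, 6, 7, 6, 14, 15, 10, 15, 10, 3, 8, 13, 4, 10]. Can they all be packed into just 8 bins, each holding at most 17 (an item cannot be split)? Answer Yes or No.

Total = 132; ⌈132/17⌉ = 8.
The bound of 8 does not rule out 8, but exhaustive search shows no assignment into 8 bins of capacity 17 exists — the minimum is 9.

No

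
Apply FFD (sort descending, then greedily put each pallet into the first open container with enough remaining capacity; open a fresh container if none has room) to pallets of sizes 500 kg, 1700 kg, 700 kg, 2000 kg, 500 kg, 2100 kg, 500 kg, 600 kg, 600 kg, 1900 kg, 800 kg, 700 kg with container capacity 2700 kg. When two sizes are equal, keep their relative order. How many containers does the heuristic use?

Sorted descending: 2100, 2000, 1900, 1700, 800, 700, 700, 600, 600, 500, 500, 500.
  2100 → container 1 (new)  [load 2100/2700]
  2000 → container 2 (new)  [load 2000/2700]
  1900 → container 3 (new)  [load 1900/2700]
  1700 → container 4 (new)  [load 1700/2700]
  800 → container 3  [load 2700/2700]
  700 → container 2  [load 2700/2700]
  700 → container 4  [load 2400/2700]
  600 → container 1  [load 2700/2700]
  600 → container 5 (new)  [load 600/2700]
  500 → container 5  [load 1100/2700]
  500 → container 5  [load 1600/2700]
  500 → container 5  [load 2100/2700]
5 containers opened.

5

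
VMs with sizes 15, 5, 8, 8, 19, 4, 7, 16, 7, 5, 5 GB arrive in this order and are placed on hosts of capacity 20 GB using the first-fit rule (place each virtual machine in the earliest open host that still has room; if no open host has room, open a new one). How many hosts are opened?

  15 → host 1 (new)  [load 15/20]
  5 → host 1  [load 20/20]
  8 → host 2 (new)  [load 8/20]
  8 → host 2  [load 16/20]
  19 → host 3 (new)  [load 19/20]
  4 → host 2  [load 20/20]
  7 → host 4 (new)  [load 7/20]
  16 → host 5 (new)  [load 16/20]
  7 → host 4  [load 14/20]
  5 → host 4  [load 19/20]
  5 → host 6 (new)  [load 5/20]
6 hosts opened.

6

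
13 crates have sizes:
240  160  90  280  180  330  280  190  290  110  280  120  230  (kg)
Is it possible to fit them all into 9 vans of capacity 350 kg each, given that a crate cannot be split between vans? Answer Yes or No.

A valid assignment using 9 vans:
  van 1: 330 = 330
  van 2: 290 = 290
  van 3: 280 = 280
  van 4: 280 = 280
  van 5: 280 = 280
  van 6: 240 + 110 = 350
  van 7: 230 + 120 = 350
  van 8: 190 + 160 = 350
  van 9: 180 + 90 = 270
Every load is within 350 kg, so 9 vans suffice.

Yes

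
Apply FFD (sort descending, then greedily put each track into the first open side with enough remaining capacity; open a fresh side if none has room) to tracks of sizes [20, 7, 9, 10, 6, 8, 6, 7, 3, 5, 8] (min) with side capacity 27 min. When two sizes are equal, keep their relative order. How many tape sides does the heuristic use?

4

Sorted descending: 20, 10, 9, 8, 8, 7, 7, 6, 6, 5, 3.
  20 → side 1 (new)  [load 20/27]
  10 → side 2 (new)  [load 10/27]
  9 → side 2  [load 19/27]
  8 → side 2  [load 27/27]
  8 → side 3 (new)  [load 8/27]
  7 → side 1  [load 27/27]
  7 → side 3  [load 15/27]
  6 → side 3  [load 21/27]
  6 → side 3  [load 27/27]
  5 → side 4 (new)  [load 5/27]
  3 → side 4  [load 8/27]
4 tape sides opened.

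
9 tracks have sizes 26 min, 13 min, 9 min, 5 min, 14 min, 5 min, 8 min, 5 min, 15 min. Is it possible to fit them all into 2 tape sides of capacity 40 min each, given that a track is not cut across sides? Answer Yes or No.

No

Total = 100 min; ⌈100/40⌉ = 3.
At least 3 tape sides are required, but only 2 are allowed.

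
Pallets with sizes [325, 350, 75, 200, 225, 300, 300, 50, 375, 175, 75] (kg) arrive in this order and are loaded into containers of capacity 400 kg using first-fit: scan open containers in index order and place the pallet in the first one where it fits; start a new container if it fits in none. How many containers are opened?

  325 → container 1 (new)  [load 325/400]
  350 → container 2 (new)  [load 350/400]
  75 → container 1  [load 400/400]
  200 → container 3 (new)  [load 200/400]
  225 → container 4 (new)  [load 225/400]
  300 → container 5 (new)  [load 300/400]
  300 → container 6 (new)  [load 300/400]
  50 → container 2  [load 400/400]
  375 → container 7 (new)  [load 375/400]
  175 → container 3  [load 375/400]
  75 → container 4  [load 300/400]
7 containers opened.

7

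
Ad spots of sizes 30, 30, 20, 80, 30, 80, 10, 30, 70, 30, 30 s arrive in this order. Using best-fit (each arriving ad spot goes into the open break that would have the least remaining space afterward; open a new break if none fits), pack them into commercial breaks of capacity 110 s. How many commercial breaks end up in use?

  30 → break 1 (new)  [load 30/110]
  30 → break 1  [load 60/110]
  20 → break 1  [load 80/110]
  80 → break 2 (new)  [load 80/110]
  30 → break 1  [load 110/110]
  80 → break 3 (new)  [load 80/110]
  10 → break 2  [load 90/110]
  30 → break 3  [load 110/110]
  70 → break 4 (new)  [load 70/110]
  30 → break 4  [load 100/110]
  30 → break 5 (new)  [load 30/110]
5 commercial breaks opened.

5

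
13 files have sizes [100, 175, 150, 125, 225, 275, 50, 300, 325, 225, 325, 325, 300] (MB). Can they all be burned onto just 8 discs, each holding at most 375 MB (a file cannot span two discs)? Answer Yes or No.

No

Total = 2900 MB; ⌈2900/375⌉ = 8.
The bound of 8 does not rule out 8, but exhaustive search shows no assignment into 8 discs of capacity 375 MB exists — the minimum is 9.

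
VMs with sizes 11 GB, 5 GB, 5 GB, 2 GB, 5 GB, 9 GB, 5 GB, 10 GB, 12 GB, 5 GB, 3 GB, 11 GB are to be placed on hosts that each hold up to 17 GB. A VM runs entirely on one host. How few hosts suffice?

5

Total = 12 + 11 + 11 + 10 + 9 + 5 + 5 + 5 + 5 + 5 + 3 + 2 = 83 GB.
Lower bound: ⌈83/17⌉ = 5 hosts.
A packing using 5 hosts:
  host 1: 12 + 5 = 17
  host 2: 11 + 5 = 16
  host 3: 11 + 5 = 16
  host 4: 10 + 5 + 2 = 17
  host 5: 9 + 5 + 3 = 17
This matches the lower bound, so 5 is optimal.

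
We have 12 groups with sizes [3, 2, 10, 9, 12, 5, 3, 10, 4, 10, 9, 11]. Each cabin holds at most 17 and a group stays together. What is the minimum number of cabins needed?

7

Total = 12 + 11 + 10 + 10 + 10 + 9 + 9 + 5 + 4 + 3 + 3 + 2 = 88.
Lower bound: ⌈88/17⌉ = 6 cabins.
Also, 7 groups each exceed 17/2, and no two of those can share a cabin, so at least 7 cabins are needed.
A packing using 7 cabins:
  cabin 1: 12 + 5 = 17
  cabin 2: 11 + 4 + 2 = 17
  cabin 3: 10 + 3 + 3 = 16
  cabin 4: 10 = 10
  cabin 5: 10 = 10
  cabin 6: 9 = 9
  cabin 7: 9 = 9
This matches the lower bound, so 7 is optimal.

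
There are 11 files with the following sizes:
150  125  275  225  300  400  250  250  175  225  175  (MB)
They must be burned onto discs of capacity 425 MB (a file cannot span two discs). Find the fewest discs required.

7

Total = 400 + 300 + 275 + 250 + 250 + 225 + 225 + 175 + 175 + 150 + 125 = 2550 MB.
Lower bound: ⌈2550/425⌉ = 6 discs.
Also, 7 files each exceed 425/2 MB, and no two of those can share a disc, so at least 7 discs are needed.
A packing using 7 discs:
  disc 1: 400 = 400
  disc 2: 300 + 125 = 425
  disc 3: 275 + 150 = 425
  disc 4: 250 + 175 = 425
  disc 5: 250 + 175 = 425
  disc 6: 225 = 225
  disc 7: 225 = 225
This matches the lower bound, so 7 is optimal.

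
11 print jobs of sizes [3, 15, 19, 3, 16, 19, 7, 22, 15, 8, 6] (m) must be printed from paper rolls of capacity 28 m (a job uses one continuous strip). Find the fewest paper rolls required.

Total = 22 + 19 + 19 + 16 + 15 + 15 + 8 + 7 + 6 + 3 + 3 = 133 m.
Lower bound: ⌈133/28⌉ = 5 paper rolls.
Also, 6 print jobs each exceed 14 m, and no two of those can share a roll, so at least 6 paper rolls are needed.
A packing using 6 paper rolls:
  roll 1: 22 + 6 = 28
  roll 2: 19 + 8 = 27
  roll 3: 19 + 7 = 26
  roll 4: 16 + 3 + 3 = 22
  roll 5: 15 = 15
  roll 6: 15 = 15
This matches the lower bound, so 6 is optimal.

6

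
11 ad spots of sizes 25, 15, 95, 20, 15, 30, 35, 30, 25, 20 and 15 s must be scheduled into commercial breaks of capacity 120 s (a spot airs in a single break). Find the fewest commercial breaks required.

3

Total = 95 + 35 + 30 + 30 + 25 + 25 + 20 + 20 + 15 + 15 + 15 = 325 s.
Lower bound: ⌈325/120⌉ = 3 commercial breaks.
A packing using 3 commercial breaks:
  break 1: 95 + 25 = 120
  break 2: 35 + 30 + 30 + 25 = 120
  break 3: 20 + 20 + 15 + 15 + 15 = 85
This matches the lower bound, so 3 is optimal.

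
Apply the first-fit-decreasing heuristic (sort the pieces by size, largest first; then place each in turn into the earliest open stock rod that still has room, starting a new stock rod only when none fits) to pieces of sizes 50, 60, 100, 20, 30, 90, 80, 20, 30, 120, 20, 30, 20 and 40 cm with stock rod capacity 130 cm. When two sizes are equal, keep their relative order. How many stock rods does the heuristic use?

6

Sorted descending: 120, 100, 90, 80, 60, 50, 40, 30, 30, 30, 20, 20, 20, 20.
  120 → stock rod 1 (new)  [load 120/130]
  100 → stock rod 2 (new)  [load 100/130]
  90 → stock rod 3 (new)  [load 90/130]
  80 → stock rod 4 (new)  [load 80/130]
  60 → stock rod 5 (new)  [load 60/130]
  50 → stock rod 4  [load 130/130]
  40 → stock rod 3  [load 130/130]
  30 → stock rod 2  [load 130/130]
  30 → stock rod 5  [load 90/130]
  30 → stock rod 5  [load 120/130]
  20 → stock rod 6 (new)  [load 20/130]
  20 → stock rod 6  [load 40/130]
  20 → stock rod 6  [load 60/130]
  20 → stock rod 6  [load 80/130]
6 stock rods opened.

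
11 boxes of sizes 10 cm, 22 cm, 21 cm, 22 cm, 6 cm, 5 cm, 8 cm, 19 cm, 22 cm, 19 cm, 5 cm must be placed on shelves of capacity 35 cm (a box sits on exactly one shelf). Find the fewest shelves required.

6

Total = 22 + 22 + 22 + 21 + 19 + 19 + 10 + 8 + 6 + 5 + 5 = 159 cm.
Lower bound: ⌈159/35⌉ = 5 shelves.
Also, 6 boxes each exceed 35/2 cm, and no two of those can share a shelf, so at least 6 shelves are needed.
A packing using 6 shelves:
  shelf 1: 22 + 10 = 32
  shelf 2: 22 + 8 + 5 = 35
  shelf 3: 22 + 6 + 5 = 33
  shelf 4: 21 = 21
  shelf 5: 19 = 19
  shelf 6: 19 = 19
This matches the lower bound, so 6 is optimal.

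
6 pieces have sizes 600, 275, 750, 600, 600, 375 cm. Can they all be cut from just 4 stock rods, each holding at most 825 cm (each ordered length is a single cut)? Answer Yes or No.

Total = 3200 cm; ⌈3200/825⌉ = 4.
The bound of 4 does not rule out 4, but exhaustive search shows no assignment into 4 stock rods of capacity 825 cm exists — the minimum is 5.

No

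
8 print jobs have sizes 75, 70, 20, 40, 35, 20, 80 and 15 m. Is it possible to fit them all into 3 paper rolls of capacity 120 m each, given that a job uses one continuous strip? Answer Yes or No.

Yes

A valid assignment using 3 paper rolls:
  roll 1: 80 + 40 = 120
  roll 2: 75 + 20 + 20 = 115
  roll 3: 70 + 35 + 15 = 120
Every load is within 120 m, so 3 paper rolls suffice.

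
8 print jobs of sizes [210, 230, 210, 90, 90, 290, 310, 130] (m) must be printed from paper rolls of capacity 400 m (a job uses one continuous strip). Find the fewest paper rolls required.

Total = 310 + 290 + 230 + 210 + 210 + 130 + 90 + 90 = 1560 m.
Lower bound: ⌈1560/400⌉ = 4 paper rolls.
Also, 5 print jobs each exceed 200 m, and no two of those can share a roll, so at least 5 paper rolls are needed.
A packing using 5 paper rolls:
  roll 1: 310 + 90 = 400
  roll 2: 290 + 90 = 380
  roll 3: 230 + 130 = 360
  roll 4: 210 = 210
  roll 5: 210 = 210
This matches the lower bound, so 5 is optimal.

5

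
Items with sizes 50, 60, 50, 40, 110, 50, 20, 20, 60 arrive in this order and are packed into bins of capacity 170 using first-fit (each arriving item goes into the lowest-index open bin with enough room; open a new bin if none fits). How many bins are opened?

  50 → bin 1 (new)  [load 50/170]
  60 → bin 1  [load 110/170]
  50 → bin 1  [load 160/170]
  40 → bin 2 (new)  [load 40/170]
  110 → bin 2  [load 150/170]
  50 → bin 3 (new)  [load 50/170]
  20 → bin 2  [load 170/170]
  20 → bin 3  [load 70/170]
  60 → bin 3  [load 130/170]
3 bins opened.

3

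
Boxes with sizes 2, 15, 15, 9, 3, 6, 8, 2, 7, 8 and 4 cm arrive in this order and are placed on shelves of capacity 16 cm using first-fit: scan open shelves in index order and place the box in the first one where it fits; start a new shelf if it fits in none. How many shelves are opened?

  2 → shelf 1 (new)  [load 2/16]
  15 → shelf 2 (new)  [load 15/16]
  15 → shelf 3 (new)  [load 15/16]
  9 → shelf 1  [load 11/16]
  3 → shelf 1  [load 14/16]
  6 → shelf 4 (new)  [load 6/16]
  8 → shelf 4  [load 14/16]
  2 → shelf 1  [load 16/16]
  7 → shelf 5 (new)  [load 7/16]
  8 → shelf 5  [load 15/16]
  4 → shelf 6 (new)  [load 4/16]
6 shelves opened.

6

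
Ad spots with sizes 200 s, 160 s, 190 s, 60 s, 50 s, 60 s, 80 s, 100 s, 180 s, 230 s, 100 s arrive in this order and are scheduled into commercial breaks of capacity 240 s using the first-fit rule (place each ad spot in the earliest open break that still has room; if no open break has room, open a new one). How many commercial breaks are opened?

  200 → break 1 (new)  [load 200/240]
  160 → break 2 (new)  [load 160/240]
  190 → break 3 (new)  [load 190/240]
  60 → break 2  [load 220/240]
  50 → break 3  [load 240/240]
  60 → break 4 (new)  [load 60/240]
  80 → break 4  [load 140/240]
  100 → break 4  [load 240/240]
  180 → break 5 (new)  [load 180/240]
  230 → break 6 (new)  [load 230/240]
  100 → break 7 (new)  [load 100/240]
7 commercial breaks opened.

7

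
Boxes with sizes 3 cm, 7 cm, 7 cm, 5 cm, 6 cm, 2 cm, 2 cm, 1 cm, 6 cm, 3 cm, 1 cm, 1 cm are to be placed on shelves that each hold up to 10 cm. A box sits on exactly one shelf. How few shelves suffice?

Total = 7 + 7 + 6 + 6 + 5 + 3 + 3 + 2 + 2 + 1 + 1 + 1 = 44 cm.
Lower bound: ⌈44/10⌉ = 5 shelves.
A packing using 5 shelves:
  shelf 1: 7 + 3 = 10
  shelf 2: 7 + 3 = 10
  shelf 3: 6 + 2 + 2 = 10
  shelf 4: 6 + 1 + 1 + 1 = 9
  shelf 5: 5 = 5
This matches the lower bound, so 5 is optimal.

5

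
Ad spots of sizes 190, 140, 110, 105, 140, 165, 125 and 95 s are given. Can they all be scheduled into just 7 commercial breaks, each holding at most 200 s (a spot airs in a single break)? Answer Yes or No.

Yes

A valid assignment using 7 commercial breaks:
  break 1: 190 = 190
  break 2: 165 = 165
  break 3: 140 = 140
  break 4: 140 = 140
  break 5: 125 = 125
  break 6: 110 = 110
  break 7: 105 + 95 = 200
Every load is within 200 s, so 7 commercial breaks suffice.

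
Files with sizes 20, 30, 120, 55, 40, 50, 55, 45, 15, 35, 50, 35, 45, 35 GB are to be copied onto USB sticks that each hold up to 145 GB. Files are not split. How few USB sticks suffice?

Total = 120 + 55 + 55 + 50 + 50 + 45 + 45 + 40 + 35 + 35 + 35 + 30 + 20 + 15 = 630 GB.
Lower bound: ⌈630/145⌉ = 5 USB sticks.
A packing using 5 USB sticks:
  USB stick 1: 120 + 20 = 140
  USB stick 2: 55 + 55 + 35 = 145
  USB stick 3: 50 + 50 + 45 = 145
  USB stick 4: 45 + 40 + 35 + 15 = 135
  USB stick 5: 35 + 30 = 65
This matches the lower bound, so 5 is optimal.

5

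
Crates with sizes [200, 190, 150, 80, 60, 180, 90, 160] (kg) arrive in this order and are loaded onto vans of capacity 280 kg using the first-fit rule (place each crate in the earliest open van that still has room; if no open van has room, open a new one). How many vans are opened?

  200 → van 1 (new)  [load 200/280]
  190 → van 2 (new)  [load 190/280]
  150 → van 3 (new)  [load 150/280]
  80 → van 1  [load 280/280]
  60 → van 2  [load 250/280]
  180 → van 4 (new)  [load 180/280]
  90 → van 3  [load 240/280]
  160 → van 5 (new)  [load 160/280]
5 vans opened.

5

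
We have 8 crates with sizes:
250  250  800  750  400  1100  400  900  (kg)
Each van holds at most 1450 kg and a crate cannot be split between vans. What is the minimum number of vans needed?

Total = 1100 + 900 + 800 + 750 + 400 + 400 + 250 + 250 = 4850 kg.
Lower bound: ⌈4850/1450⌉ = 4 vans.
A packing using 4 vans:
  van 1: 1100 + 250 = 1350
  van 2: 900 + 400 = 1300
  van 3: 800 + 400 + 250 = 1450
  van 4: 750 = 750
This matches the lower bound, so 4 is optimal.

4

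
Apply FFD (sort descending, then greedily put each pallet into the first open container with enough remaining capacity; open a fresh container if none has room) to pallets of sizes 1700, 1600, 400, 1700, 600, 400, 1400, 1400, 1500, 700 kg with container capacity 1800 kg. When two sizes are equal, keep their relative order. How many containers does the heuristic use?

Sorted descending: 1700, 1700, 1600, 1500, 1400, 1400, 700, 600, 400, 400.
  1700 → container 1 (new)  [load 1700/1800]
  1700 → container 2 (new)  [load 1700/1800]
  1600 → container 3 (new)  [load 1600/1800]
  1500 → container 4 (new)  [load 1500/1800]
  1400 → container 5 (new)  [load 1400/1800]
  1400 → container 6 (new)  [load 1400/1800]
  700 → container 7 (new)  [load 700/1800]
  600 → container 7  [load 1300/1800]
  400 → container 5  [load 1800/1800]
  400 → container 6  [load 1800/1800]
7 containers opened.

7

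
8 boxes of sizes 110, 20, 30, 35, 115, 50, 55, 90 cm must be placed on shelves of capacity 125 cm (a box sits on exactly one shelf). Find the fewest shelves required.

Total = 115 + 110 + 90 + 55 + 50 + 35 + 30 + 20 = 505 cm.
Lower bound: ⌈505/125⌉ = 5 shelves.
A packing using 5 shelves:
  shelf 1: 115 = 115
  shelf 2: 110 = 110
  shelf 3: 90 + 35 = 125
  shelf 4: 55 + 50 + 20 = 125
  shelf 5: 30 = 30
This matches the lower bound, so 5 is optimal.

5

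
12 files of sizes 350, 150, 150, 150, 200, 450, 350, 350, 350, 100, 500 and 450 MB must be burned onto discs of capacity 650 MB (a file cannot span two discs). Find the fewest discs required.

Total = 500 + 450 + 450 + 350 + 350 + 350 + 350 + 200 + 150 + 150 + 150 + 100 = 3550 MB.
Lower bound: ⌈3550/650⌉ = 6 discs.
Also, 7 files each exceed 325 MB, and no two of those can share a disc, so at least 7 discs are needed.
A packing using 7 discs:
  disc 1: 500 + 150 = 650
  disc 2: 450 + 200 = 650
  disc 3: 450 + 150 = 600
  disc 4: 350 + 150 + 100 = 600
  disc 5: 350 = 350
  disc 6: 350 = 350
  disc 7: 350 = 350
This matches the lower bound, so 7 is optimal.

7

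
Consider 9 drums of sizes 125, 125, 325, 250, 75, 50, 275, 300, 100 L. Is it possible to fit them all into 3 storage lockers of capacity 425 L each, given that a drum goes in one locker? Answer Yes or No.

Total = 1625 L; ⌈1625/425⌉ = 4.
At least 4 storage lockers are required, but only 3 are allowed.

No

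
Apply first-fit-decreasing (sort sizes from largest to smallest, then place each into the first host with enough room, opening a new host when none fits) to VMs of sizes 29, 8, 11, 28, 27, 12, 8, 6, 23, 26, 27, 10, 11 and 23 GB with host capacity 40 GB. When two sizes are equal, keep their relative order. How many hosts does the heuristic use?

Sorted descending: 29, 28, 27, 27, 26, 23, 23, 12, 11, 11, 10, 8, 8, 6.
  29 → host 1 (new)  [load 29/40]
  28 → host 2 (new)  [load 28/40]
  27 → host 3 (new)  [load 27/40]
  27 → host 4 (new)  [load 27/40]
  26 → host 5 (new)  [load 26/40]
  23 → host 6 (new)  [load 23/40]
  23 → host 7 (new)  [load 23/40]
  12 → host 2  [load 40/40]
  11 → host 1  [load 40/40]
  11 → host 3  [load 38/40]
  10 → host 4  [load 37/40]
  8 → host 5  [load 34/40]
  8 → host 6  [load 31/40]
  6 → host 5  [load 40/40]
7 hosts opened.

7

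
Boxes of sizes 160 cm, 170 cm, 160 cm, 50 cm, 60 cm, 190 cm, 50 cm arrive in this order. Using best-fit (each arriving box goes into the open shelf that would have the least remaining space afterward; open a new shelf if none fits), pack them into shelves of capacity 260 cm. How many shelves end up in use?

  160 → shelf 1 (new)  [load 160/260]
  170 → shelf 2 (new)  [load 170/260]
  160 → shelf 3 (new)  [load 160/260]
  50 → shelf 2  [load 220/260]
  60 → shelf 1  [load 220/260]
  190 → shelf 4 (new)  [load 190/260]
  50 → shelf 4  [load 240/260]
4 shelves opened.

4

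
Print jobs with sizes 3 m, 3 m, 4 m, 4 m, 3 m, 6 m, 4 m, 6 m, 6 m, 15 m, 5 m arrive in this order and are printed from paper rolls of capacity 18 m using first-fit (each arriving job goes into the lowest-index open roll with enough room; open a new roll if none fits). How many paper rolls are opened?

4

  3 → roll 1 (new)  [load 3/18]
  3 → roll 1  [load 6/18]
  4 → roll 1  [load 10/18]
  4 → roll 1  [load 14/18]
  3 → roll 1  [load 17/18]
  6 → roll 2 (new)  [load 6/18]
  4 → roll 2  [load 10/18]
  6 → roll 2  [load 16/18]
  6 → roll 3 (new)  [load 6/18]
  15 → roll 4 (new)  [load 15/18]
  5 → roll 3  [load 11/18]
4 paper rolls opened.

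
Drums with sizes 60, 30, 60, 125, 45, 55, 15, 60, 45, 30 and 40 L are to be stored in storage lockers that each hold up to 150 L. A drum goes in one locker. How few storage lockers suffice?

4

Total = 125 + 60 + 60 + 60 + 55 + 45 + 45 + 40 + 30 + 30 + 15 = 565 L.
Lower bound: ⌈565/150⌉ = 4 storage lockers.
A packing using 4 storage lockers:
  locker 1: 125 + 15 = 140
  locker 2: 60 + 60 + 30 = 150
  locker 3: 60 + 55 + 30 = 145
  locker 4: 45 + 45 + 40 = 130
This matches the lower bound, so 4 is optimal.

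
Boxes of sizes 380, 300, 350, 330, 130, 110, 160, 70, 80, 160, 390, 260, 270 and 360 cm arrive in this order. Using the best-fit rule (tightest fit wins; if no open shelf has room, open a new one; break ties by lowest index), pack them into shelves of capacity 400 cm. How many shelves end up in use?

10

  380 → shelf 1 (new)  [load 380/400]
  300 → shelf 2 (new)  [load 300/400]
  350 → shelf 3 (new)  [load 350/400]
  330 → shelf 4 (new)  [load 330/400]
  130 → shelf 5 (new)  [load 130/400]
  110 → shelf 5  [load 240/400]
  160 → shelf 5  [load 400/400]
  70 → shelf 4  [load 400/400]
  80 → shelf 2  [load 380/400]
  160 → shelf 6 (new)  [load 160/400]
  390 → shelf 7 (new)  [load 390/400]
  260 → shelf 8 (new)  [load 260/400]
  270 → shelf 9 (new)  [load 270/400]
  360 → shelf 10 (new)  [load 360/400]
10 shelves opened.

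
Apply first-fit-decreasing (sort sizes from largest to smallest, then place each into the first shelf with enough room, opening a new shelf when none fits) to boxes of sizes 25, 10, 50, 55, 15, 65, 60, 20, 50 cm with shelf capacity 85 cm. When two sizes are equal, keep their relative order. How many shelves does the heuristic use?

5

Sorted descending: 65, 60, 55, 50, 50, 25, 20, 15, 10.
  65 → shelf 1 (new)  [load 65/85]
  60 → shelf 2 (new)  [load 60/85]
  55 → shelf 3 (new)  [load 55/85]
  50 → shelf 4 (new)  [load 50/85]
  50 → shelf 5 (new)  [load 50/85]
  25 → shelf 2  [load 85/85]
  20 → shelf 1  [load 85/85]
  15 → shelf 3  [load 70/85]
  10 → shelf 3  [load 80/85]
5 shelves opened.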